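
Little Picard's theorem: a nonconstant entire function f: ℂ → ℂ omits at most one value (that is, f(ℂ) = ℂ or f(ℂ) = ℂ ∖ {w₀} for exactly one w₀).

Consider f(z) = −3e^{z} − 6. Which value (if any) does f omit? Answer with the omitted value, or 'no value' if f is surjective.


Little Picard bounds the complement of f(ℂ) to at most one point.
e^{z} is never zero on ℂ, so -3·e^{z} takes every value in ℂ ∖ {0}. Adding -6 shifts the range to ℂ ∖ {-6}. Thus f omits exactly the value -6.

Omitted value: -6.


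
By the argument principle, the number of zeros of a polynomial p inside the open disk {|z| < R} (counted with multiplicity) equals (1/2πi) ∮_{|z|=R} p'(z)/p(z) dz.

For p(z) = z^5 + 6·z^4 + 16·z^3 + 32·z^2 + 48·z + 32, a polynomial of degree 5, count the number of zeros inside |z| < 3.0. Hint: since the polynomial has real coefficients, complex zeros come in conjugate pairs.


The zeros of p are: -2, -2, -2, (0 + 2i), (0 - 2i).
Their magnitudes are: 2, 2, 2, 2, 2.
Zeros with |z| < R = 3.0: -2, -2, -2, (0 + 2i), (0 - 2i).
Count = 5.
By the argument principle, (1/2πi) ∮_{|z|=R} p'(z)/p(z) dz equals exactly this count.

Number of zeros inside |z| < 3.0: 5.


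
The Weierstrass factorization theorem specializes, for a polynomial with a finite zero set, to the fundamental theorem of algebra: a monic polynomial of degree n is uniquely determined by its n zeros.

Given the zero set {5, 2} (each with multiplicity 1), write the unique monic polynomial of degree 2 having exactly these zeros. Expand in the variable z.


The polynomial is p(z) = ∏_{α ∈ S} (z − α), where S = {5, 2}.
Expanding the product yields: p(z) = z^2 -7·z + 10.
The resulting polynomial has degree 2 and real coefficients as required.

p(z) = z^2 -7·z + 10.


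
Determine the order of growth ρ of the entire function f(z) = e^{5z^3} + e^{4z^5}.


Each summand is entire of order 3 and 5 respectively (as in the single-exponential case). The order of a sum is at most the max of the orders, so ρ ≤ 5. For the lower bound: on |z|=r choose arg z so that 4z^5 is real positive; then |e^{4z^5}| = e^{4r^5} while |e^{5z^3}| ≤ e^{5r^3} = o(e^{4r^5}). So |f| ≥ e^{4r^5}(1 − o(1)) and ρ ≥ 5. Hence ρ = max(3, 5) = 5.
Therefore ρ = 5.

Order ρ = 5.


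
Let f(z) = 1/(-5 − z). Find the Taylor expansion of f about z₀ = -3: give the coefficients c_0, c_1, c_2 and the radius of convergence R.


Let w = z − z₀, so z = z₀ + w.
Then -5 − z = -5 − (z₀ + w) = (-5 − z₀) − w = -2 − w.
f(z) = 1/(-2 − w) = (1/(-2)) · 1/(1 − w/(-2)) = Σ_{n≥0} w^n / (-2)^(n+1).
So c_n = 1/(-2)^(n+1):
  c_0 = 1/(-2)^1 = -1/2.
  c_1 = 1/(-2)^2 = 1/4.
  c_2 = 1/(-2)^3 = -1/8.
The series is valid for |w/d| < 1, i.e. |z − z₀| < |d|.
Radius of convergence: R = |-5 − z₀| = |-2| = 2 (distance from z₀ to the singularity z = -5).

c_0 = -1/2, c_1 = 1/4, c_2 = -1/8; R = 2.


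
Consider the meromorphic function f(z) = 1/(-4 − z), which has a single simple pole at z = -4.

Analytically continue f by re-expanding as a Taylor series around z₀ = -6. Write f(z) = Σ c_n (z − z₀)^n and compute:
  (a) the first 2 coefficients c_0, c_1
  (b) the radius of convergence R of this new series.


Let w = z − z₀, so z = z₀ + w.
Then -4 − z = -4 − (z₀ + w) = (-4 − z₀) − w = 2 − w.
f(z) = 1/(2 − w) = (1/(2)) · 1/(1 − w/(2)) = Σ_{n≥0} w^n / (2)^(n+1).
So c_n = 1/(2)^(n+1):
  c_0 = 1/(2)^1 = 1/2.
  c_1 = 1/(2)^2 = 1/4.
The series is valid for |w/d| < 1, i.e. |z − z₀| < |d|.
Radius of convergence: R = |-4 − z₀| = |2| = 2 (distance from z₀ to the singularity z = -4).

c_0 = 1/2, c_1 = 1/4; R = 2.


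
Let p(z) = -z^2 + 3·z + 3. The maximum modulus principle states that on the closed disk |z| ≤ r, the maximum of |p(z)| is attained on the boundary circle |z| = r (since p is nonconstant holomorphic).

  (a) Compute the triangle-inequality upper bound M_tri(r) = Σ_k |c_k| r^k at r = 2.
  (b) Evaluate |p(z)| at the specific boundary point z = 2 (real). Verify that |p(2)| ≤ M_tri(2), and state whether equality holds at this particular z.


Coefficients: c_0 = 3, c_1 = 3, c_2 = -1. Radius r = 2.
Part (a). Triangle bound: M_tri(r) = Σ_k |c_k| r^k
  = |3|·2^0 + |3|·2^1 + |-1|·2^2
  = 3 + 6 + 4 = 13.
This bounds M(r) := max_{|z|=r} |p(z)| from above; equality holds iff all terms c_k z^k can be made to align in phase at a single z on |z|=r.
Part (b). At z = 2 (real, on the circle |z| = r):
  p(2) = (3)·2^0 + (3)·2^1 + (-1)·2^2 = 5.
  |p(2)| = 5.
Check: |p(2)| = 5 ≤ 13 = M_tri(2). ✓ Equality does not hold at z = 2 (the coefficients have mixed signs, so the terms do not all align in phase there).

M_tri(2) = 13; |p(2)| = 5; equality at z=2: no.


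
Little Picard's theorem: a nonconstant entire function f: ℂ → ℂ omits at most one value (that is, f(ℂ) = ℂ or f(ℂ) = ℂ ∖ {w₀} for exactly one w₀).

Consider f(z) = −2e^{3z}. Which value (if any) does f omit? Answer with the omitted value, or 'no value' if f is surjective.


Little Picard bounds the complement of f(ℂ) to at most one point.
e^{3z} is never zero on ℂ, so -2·e^{3z} takes every value in ℂ ∖ {0}. Adding 0 shifts the range to ℂ ∖ {0}. Thus f omits exactly the value 0.

Omitted value: 0.


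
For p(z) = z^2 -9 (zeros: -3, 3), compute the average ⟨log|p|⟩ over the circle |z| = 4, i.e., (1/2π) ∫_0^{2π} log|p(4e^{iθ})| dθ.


Zeros: -3, 3; r = 4.
Inside |z| < r: -3, 3. Outside (|z| ≥ r): ∅.
p(0) = -9, so log|p(0)| = log(9) = 2.1972.
Apply Jensen: I(r) = log|p(0)| + Σ_k log(r/|z_k|), summed over zeros inside |z| < r.
  log(r/|z_k|) for z_k = -3: log(4/3) = 0.2877
  log(r/|z_k|) for z_k = 3: log(4/3) = 0.2877
Sum over inside zeros: 0.5754.
I(r) = log|p(0)| + (inside sum) = 2.1972 + 0.5754 = 2.7726.
Closed form (all zeros inside, monic): I(r) = n·log(r) = 2·log(4) = 2.7726. ✓

I(r) ≈ 2.7726.


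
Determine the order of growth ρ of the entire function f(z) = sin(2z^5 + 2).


Write sin(w) = (e^{iw} ± e^{−iw})/(2 or 2i), so |sin(w)| ≤ e^{|w|}. With w = 2z^5 + 2, |w| ≤ 2r^5 + 2 on |z|=r, giving M(r) ≤ e^{2r^5 + 2} and ρ ≤ 5. For the lower bound, choose z on |z|=r with 2z^5 purely imaginary of modulus 2r^5; then |sin(2z^5 + 2)| grows like e^{2r^5}/2, so ρ ≥ 5. Hence ρ = 5.
Therefore ρ = 5.

Order ρ = 5.


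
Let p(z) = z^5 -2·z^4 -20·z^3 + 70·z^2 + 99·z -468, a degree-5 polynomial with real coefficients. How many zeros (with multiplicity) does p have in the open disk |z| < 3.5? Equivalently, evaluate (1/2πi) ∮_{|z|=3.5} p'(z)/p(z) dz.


The zeros of p are: -4, 3, (3 + 2i), (3 - 2i), -3.
Their magnitudes are: 4, 3, 3.606, 3.606, 3.
Zeros with |z| < R = 3.5: 3, -3.
Count = 2.
By the argument principle, (1/2πi) ∮_{|z|=R} p'(z)/p(z) dz equals exactly this count.

Number of zeros inside |z| < 3.5: 2.


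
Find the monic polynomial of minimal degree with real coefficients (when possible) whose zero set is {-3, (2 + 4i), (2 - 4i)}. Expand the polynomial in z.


The polynomial is p(z) = ∏_{α ∈ S} (z − α), where S = {-3, (2 + 4i), (2 - 4i)}.
Expanding the product yields: p(z) = z^3 -z^2 + 8·z + 60.
Note conjugate pairs combine to real quadratics: (z − (2+4i))(z − (2−4i)) = z² − 4z + 20.
The resulting polynomial has degree 3 and real coefficients as required.

p(z) = z^3 -z^2 + 8·z + 60.


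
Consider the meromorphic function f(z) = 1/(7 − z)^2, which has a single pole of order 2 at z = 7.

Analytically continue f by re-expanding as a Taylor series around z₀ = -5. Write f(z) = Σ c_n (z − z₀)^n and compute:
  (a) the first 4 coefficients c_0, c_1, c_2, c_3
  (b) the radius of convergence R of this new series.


Let w = z − z₀, so z = z₀ + w.
Then 7 − z = 7 − (z₀ + w) = (7 − z₀) − w = 12 − w.
f(z) = 1/(12 − w)^2 = (1/(12)^2) · (1 − w/(12))^{−2}.
By the binomial series (1−u)^{−2} = Σ_{n≥0} C(n+1, 1) u^n for |u|<1, with u = w/(12):
  c_n = C(n+1, 1) / (12)^(n+2).
  c_0 = 1/(12)^2 = 1/144.
  c_1 = 2/(12)^3 = 1/864.
  c_2 = 3/(12)^4 = 1/6912.
  c_3 = 4/(12)^5 = 1/62208.
The series is valid for |w/d| < 1, i.e. |z − z₀| < |d|.
Radius of convergence: R = |7 − z₀| = |12| = 12 (distance from z₀ to the singularity z = 7).

c_0 = 1/144, c_1 = 1/864, c_2 = 1/6912, c_3 = 1/62208; R = 12.


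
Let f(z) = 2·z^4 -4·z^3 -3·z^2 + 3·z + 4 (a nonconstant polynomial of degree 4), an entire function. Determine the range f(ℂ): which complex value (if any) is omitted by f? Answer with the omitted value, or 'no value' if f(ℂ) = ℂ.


Little Picard bounds the complement of f(ℂ) to at most one point.
For every w ∈ ℂ, the equation p(z) − w = 0 is a nonconstant polynomial in z and hence has at least one root by the fundamental theorem of algebra. So p is surjective onto ℂ, omitting no value.

Omitted value: no value.


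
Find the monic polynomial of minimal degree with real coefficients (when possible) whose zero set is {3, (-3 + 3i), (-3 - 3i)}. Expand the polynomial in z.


The polynomial is p(z) = ∏_{α ∈ S} (z − α), where S = {3, (-3 + 3i), (-3 - 3i)}.
Expanding the product yields: p(z) = z^3 + 3·z^2 -54.
Note conjugate pairs combine to real quadratics: (z − (-3+3i))(z − (-3−3i)) = z² + 6z + 18.
The resulting polynomial has degree 3 and real coefficients as required.

p(z) = z^3 + 3·z^2 -54.


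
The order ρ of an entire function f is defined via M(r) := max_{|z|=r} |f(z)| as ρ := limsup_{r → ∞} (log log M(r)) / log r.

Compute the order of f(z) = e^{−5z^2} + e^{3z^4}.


Each summand is entire of order 2 and 4 respectively (as in the single-exponential case). The order of a sum is at most the max of the orders, so ρ ≤ 4. For the lower bound: on |z|=r choose arg z so that 3z^4 is real positive; then |e^{3z^4}| = e^{3r^4} while |e^{-5z^2}| ≤ e^{5r^2} = o(e^{3r^4}). So |f| ≥ e^{3r^4}(1 − o(1)) and ρ ≥ 4. Hence ρ = max(2, 4) = 4.
Therefore ρ = 4.

Order ρ = 4.


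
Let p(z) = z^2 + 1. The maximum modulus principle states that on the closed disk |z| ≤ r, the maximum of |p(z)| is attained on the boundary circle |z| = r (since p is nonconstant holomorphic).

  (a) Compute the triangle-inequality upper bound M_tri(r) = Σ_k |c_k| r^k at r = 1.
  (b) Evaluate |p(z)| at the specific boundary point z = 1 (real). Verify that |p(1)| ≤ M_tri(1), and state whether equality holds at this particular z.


Coefficients: c_0 = 1, c_1 = 0, c_2 = 1. Radius r = 1.
Part (a). Triangle bound: M_tri(r) = Σ_k |c_k| r^k
  = |1|·1^0 + |0|·1^1 + |1|·1^2
  = 1 + 0 + 1 = 2.
This bounds M(r) := max_{|z|=r} |p(z)| from above; equality holds iff all terms c_k z^k can be made to align in phase at a single z on |z|=r.
Part (b). At z = 1 (real, on the circle |z| = r):
  p(1) = (1)·1^0 + (0)·1^1 + (1)·1^2 = 2.
  |p(1)| = 2.
Since all nonzero coefficients share the same sign, |p(1)| = 2 = M_tri(1); the triangle bound is attained at z = 1, so in fact M(r) = 2.

M_tri(1) = 2; |p(1)| = 2; equality at z=1: yes.


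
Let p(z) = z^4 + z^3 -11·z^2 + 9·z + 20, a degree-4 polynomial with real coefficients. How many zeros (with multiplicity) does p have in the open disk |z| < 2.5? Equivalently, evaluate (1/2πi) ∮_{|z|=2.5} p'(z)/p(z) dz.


The zeros of p are: (2 + 1i), (2 - 1i), -1, -4.
Their magnitudes are: 2.236, 2.236, 1, 4.
Zeros with |z| < R = 2.5: (2 + 1i), (2 - 1i), -1.
Count = 3.
By the argument principle, (1/2πi) ∮_{|z|=R} p'(z)/p(z) dz equals exactly this count.

Number of zeros inside |z| < 2.5: 3.


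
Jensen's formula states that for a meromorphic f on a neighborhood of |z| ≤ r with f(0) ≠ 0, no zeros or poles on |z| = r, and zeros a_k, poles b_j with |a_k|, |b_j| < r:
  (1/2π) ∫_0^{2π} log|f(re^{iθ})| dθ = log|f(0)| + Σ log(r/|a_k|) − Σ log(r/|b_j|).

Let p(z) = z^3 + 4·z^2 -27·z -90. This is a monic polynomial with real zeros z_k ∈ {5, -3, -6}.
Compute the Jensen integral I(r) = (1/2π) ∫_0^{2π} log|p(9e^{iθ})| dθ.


Zeros: -6, -3, 5; r = 9.
Inside |z| < r: -6, -3, 5. Outside (|z| ≥ r): ∅.
p(0) = -90, so log|p(0)| = log(90) = 4.4998.
Apply Jensen: I(r) = log|p(0)| + Σ_k log(r/|z_k|), summed over zeros inside |z| < r.
  log(r/|z_k|) for z_k = 5: log(9/5) = 0.5878
  log(r/|z_k|) for z_k = -3: log(9/3) = 1.0986
  log(r/|z_k|) for z_k = -6: log(9/6) = 0.4055
Sum over inside zeros: 2.0919.
I(r) = log|p(0)| + (inside sum) = 4.4998 + 2.0919 = 6.5917.
Closed form (all zeros inside, monic): I(r) = n·log(r) = 3·log(9) = 6.5917. ✓

I(r) ≈ 6.5917.


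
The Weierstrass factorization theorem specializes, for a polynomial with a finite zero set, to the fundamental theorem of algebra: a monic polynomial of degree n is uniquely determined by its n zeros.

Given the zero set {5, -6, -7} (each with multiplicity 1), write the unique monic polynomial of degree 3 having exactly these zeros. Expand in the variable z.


The polynomial is p(z) = ∏_{α ∈ S} (z − α), where S = {5, -6, -7}.
Expanding the product yields: p(z) = z^3 + 8·z^2 -23·z -210.
The resulting polynomial has degree 3 and real coefficients as required.

p(z) = z^3 + 8·z^2 -23·z -210.


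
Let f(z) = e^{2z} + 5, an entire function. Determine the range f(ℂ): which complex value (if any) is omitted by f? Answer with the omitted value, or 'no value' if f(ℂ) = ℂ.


Little Picard bounds the complement of f(ℂ) to at most one point.
e^{2z} is never zero on ℂ, so 1·e^{2z} takes every value in ℂ ∖ {0}. Adding 5 shifts the range to ℂ ∖ {5}. Thus f omits exactly the value 5.

Omitted value: 5.


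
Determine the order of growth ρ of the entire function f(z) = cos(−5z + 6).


cos(w) is a linear combination of e^{iw} and e^{−iw} (or e^w, e^{−w} in the hyperbolic case), so |cos(w)| ≤ e^{|w|}. With w = −5z + 6, |w| ≤ 5|z| + 6 = 5r + 6 on |z| = r, giving M(r) ≤ e^{5r + 6}, so ρ ≤ 1. On a suitable ray (z = it for sin/cos; z = t for sinh/cosh, t real → ∞), |cos(−5z + 6)| grows like e^{5|t|}/2, so ρ ≥ 1. Hence ρ = 1.
Therefore ρ = 1.

Order ρ = 1.


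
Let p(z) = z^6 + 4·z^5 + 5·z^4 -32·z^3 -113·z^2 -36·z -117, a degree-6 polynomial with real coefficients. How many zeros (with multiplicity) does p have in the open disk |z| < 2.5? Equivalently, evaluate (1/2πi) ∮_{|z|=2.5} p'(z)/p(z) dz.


The zeros of p are: (-2 + 3i), (-2 - 3i), -3, (0 + 1i), (0 - 1i), 3.
Their magnitudes are: 3.606, 3.606, 3, 1, 1, 3.
Zeros with |z| < R = 2.5: (0 + 1i), (0 - 1i).
Count = 2.
By the argument principle, (1/2πi) ∮_{|z|=R} p'(z)/p(z) dz equals exactly this count.

Number of zeros inside |z| < 2.5: 2.


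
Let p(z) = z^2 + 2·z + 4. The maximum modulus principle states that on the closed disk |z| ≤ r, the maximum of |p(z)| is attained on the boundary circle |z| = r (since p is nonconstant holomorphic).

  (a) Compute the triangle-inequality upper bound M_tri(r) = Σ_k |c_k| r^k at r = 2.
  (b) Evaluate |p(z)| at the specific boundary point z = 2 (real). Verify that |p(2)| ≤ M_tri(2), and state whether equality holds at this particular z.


Coefficients: c_0 = 4, c_1 = 2, c_2 = 1. Radius r = 2.
Part (a). Triangle bound: M_tri(r) = Σ_k |c_k| r^k
  = |4|·2^0 + |2|·2^1 + |1|·2^2
  = 4 + 4 + 4 = 12.
This bounds M(r) := max_{|z|=r} |p(z)| from above; equality holds iff all terms c_k z^k can be made to align in phase at a single z on |z|=r.
Part (b). At z = 2 (real, on the circle |z| = r):
  p(2) = (4)·2^0 + (2)·2^1 + (1)·2^2 = 12.
  |p(2)| = 12.
Since all nonzero coefficients share the same sign, |p(2)| = 12 = M_tri(2); the triangle bound is attained at z = 2, so in fact M(r) = 12.

M_tri(2) = 12; |p(2)| = 12; equality at z=2: yes.


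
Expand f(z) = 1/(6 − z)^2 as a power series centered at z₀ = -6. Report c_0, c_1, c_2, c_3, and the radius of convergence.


Let w = z − z₀, so z = z₀ + w.
Then 6 − z = 6 − (z₀ + w) = (6 − z₀) − w = 12 − w.
f(z) = 1/(12 − w)^2 = (1/(12)^2) · (1 − w/(12))^{−2}.
By the binomial series (1−u)^{−2} = Σ_{n≥0} C(n+1, 1) u^n for |u|<1, with u = w/(12):
  c_n = C(n+1, 1) / (12)^(n+2).
  c_0 = 1/(12)^2 = 1/144.
  c_1 = 2/(12)^3 = 1/864.
  c_2 = 3/(12)^4 = 1/6912.
  c_3 = 4/(12)^5 = 1/62208.
The series is valid for |w/d| < 1, i.e. |z − z₀| < |d|.
Radius of convergence: R = |6 − z₀| = |12| = 12 (distance from z₀ to the singularity z = 6).

c_0 = 1/144, c_1 = 1/864, c_2 = 1/6912, c_3 = 1/62208; R = 12.


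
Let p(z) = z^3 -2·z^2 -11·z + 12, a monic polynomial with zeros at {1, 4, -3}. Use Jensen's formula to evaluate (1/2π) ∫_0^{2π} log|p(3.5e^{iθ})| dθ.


Zeros: -3, 1, 4; r = 3.5.
Inside |z| < r: -3, 1. Outside (|z| ≥ r): 4.
p(0) = 12, so log|p(0)| = log(12) = 2.4849.
Apply Jensen: I(r) = log|p(0)| + Σ_k log(r/|z_k|), summed over zeros inside |z| < r.
  log(r/|z_k|) for z_k = 1: log(3.5/1) = 1.2528
  log(r/|z_k|) for z_k = -3: log(3.5/3) = 0.1542
  Outside zeros (4) contribute nothing to the Jensen sum.
Sum over inside zeros: 1.4069.
I(r) = log|p(0)| + (inside sum) = 2.4849 + 1.4069 = 3.8918.
Note: since some zeros are outside |z| ≤ r, the simplified n·log(r) form does NOT apply — only the inside zeros contribute.

I(r) ≈ 3.8918.


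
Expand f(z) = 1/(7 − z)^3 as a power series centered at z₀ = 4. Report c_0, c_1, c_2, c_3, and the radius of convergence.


Let w = z − z₀, so z = z₀ + w.
Then 7 − z = 7 − (z₀ + w) = (7 − z₀) − w = 3 − w.
f(z) = 1/(3 − w)^3 = (1/(3)^3) · (1 − w/(3))^{−3}.
By the binomial series (1−u)^{−3} = Σ_{n≥0} C(n+2, 2) u^n for |u|<1, with u = w/(3):
  c_n = C(n+2, 2) / (3)^(n+3).
  c_0 = 1/(3)^3 = 1/27.
  c_1 = 3/(3)^4 = 1/27.
  c_2 = 6/(3)^5 = 2/81.
  c_3 = 10/(3)^6 = 10/729.
The series is valid for |w/d| < 1, i.e. |z − z₀| < |d|.
Radius of convergence: R = |7 − z₀| = |3| = 3 (distance from z₀ to the singularity z = 7).

c_0 = 1/27, c_1 = 1/27, c_2 = 2/81, c_3 = 10/729; R = 3.


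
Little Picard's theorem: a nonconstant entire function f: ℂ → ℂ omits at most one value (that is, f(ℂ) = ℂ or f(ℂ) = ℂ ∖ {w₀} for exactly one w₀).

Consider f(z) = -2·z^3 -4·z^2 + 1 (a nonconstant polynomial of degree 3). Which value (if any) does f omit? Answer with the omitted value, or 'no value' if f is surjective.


Little Picard bounds the complement of f(ℂ) to at most one point.
For every w ∈ ℂ, the equation p(z) − w = 0 is a nonconstant polynomial in z and hence has at least one root by the fundamental theorem of algebra. So p is surjective onto ℂ, omitting no value.

Omitted value: no value.


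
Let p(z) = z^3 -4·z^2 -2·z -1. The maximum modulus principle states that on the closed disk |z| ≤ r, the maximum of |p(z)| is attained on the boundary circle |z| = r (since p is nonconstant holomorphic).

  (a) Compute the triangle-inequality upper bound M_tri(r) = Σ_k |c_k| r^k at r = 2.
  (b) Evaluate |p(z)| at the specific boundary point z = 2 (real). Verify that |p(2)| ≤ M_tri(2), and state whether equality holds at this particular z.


Coefficients: c_0 = -1, c_1 = -2, c_2 = -4, c_3 = 1. Radius r = 2.
Part (a). Triangle bound: M_tri(r) = Σ_k |c_k| r^k
  = |-1|·2^0 + |-2|·2^1 + |-4|·2^2 + |1|·2^3
  = 1 + 4 + 16 + 8 = 29.
This bounds M(r) := max_{|z|=r} |p(z)| from above; equality holds iff all terms c_k z^k can be made to align in phase at a single z on |z|=r.
Part (b). At z = 2 (real, on the circle |z| = r):
  p(2) = (-1)·2^0 + (-2)·2^1 + (-4)·2^2 + (1)·2^3 = -13.
  |p(2)| = 13.
Check: |p(2)| = 13 ≤ 29 = M_tri(2). ✓ Equality does not hold at z = 2 (the coefficients have mixed signs, so the terms do not all align in phase there).

M_tri(2) = 29; |p(2)| = 13; equality at z=2: no.


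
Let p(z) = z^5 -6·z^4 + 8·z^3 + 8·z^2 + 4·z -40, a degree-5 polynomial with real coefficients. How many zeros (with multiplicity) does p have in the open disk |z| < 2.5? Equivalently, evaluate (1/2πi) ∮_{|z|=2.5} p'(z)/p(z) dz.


The zeros of p are: 2, (-1 + 1i), (-1 - 1i), (3 + 1i), (3 - 1i).
Their magnitudes are: 2, 1.414, 1.414, 3.162, 3.162.
Zeros with |z| < R = 2.5: 2, (-1 + 1i), (-1 - 1i).
Count = 3.
By the argument principle, (1/2πi) ∮_{|z|=R} p'(z)/p(z) dz equals exactly this count.

Number of zeros inside |z| < 2.5: 3.


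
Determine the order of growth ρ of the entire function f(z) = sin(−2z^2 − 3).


Write sin(w) = (e^{iw} ± e^{−iw})/(2 or 2i), so |sin(w)| ≤ e^{|w|}. With w = −2z^2 − 3, |w| ≤ 2r^2 + 3 on |z|=r, giving M(r) ≤ e^{2r^2 + 3} and ρ ≤ 2. For the lower bound, choose z on |z|=r with -2z^2 purely imaginary of modulus 2r^2; then |sin(−2z^2 − 3)| grows like e^{2r^2}/2, so ρ ≥ 2. Hence ρ = 2.
Therefore ρ = 2.

Order ρ = 2.


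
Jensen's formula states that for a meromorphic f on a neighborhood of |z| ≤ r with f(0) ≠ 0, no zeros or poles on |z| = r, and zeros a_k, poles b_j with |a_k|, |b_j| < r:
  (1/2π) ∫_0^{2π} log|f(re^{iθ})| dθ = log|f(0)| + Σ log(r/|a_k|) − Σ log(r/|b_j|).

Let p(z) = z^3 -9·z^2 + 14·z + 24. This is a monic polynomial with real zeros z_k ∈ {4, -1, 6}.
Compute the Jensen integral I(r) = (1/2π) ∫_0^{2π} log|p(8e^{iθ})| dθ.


Zeros: -1, 4, 6; r = 8.
Inside |z| < r: -1, 4, 6. Outside (|z| ≥ r): ∅.
p(0) = 24, so log|p(0)| = log(24) = 3.1781.
Apply Jensen: I(r) = log|p(0)| + Σ_k log(r/|z_k|), summed over zeros inside |z| < r.
  log(r/|z_k|) for z_k = 4: log(8/4) = 0.6931
  log(r/|z_k|) for z_k = -1: log(8/1) = 2.0794
  log(r/|z_k|) for z_k = 6: log(8/6) = 0.2877
Sum over inside zeros: 3.0603.
I(r) = log|p(0)| + (inside sum) = 3.1781 + 3.0603 = 6.2383.
Closed form (all zeros inside, monic): I(r) = n·log(r) = 3·log(8) = 6.2383. ✓

I(r) ≈ 6.2383.


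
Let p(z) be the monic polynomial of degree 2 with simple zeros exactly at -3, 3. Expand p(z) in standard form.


The polynomial is p(z) = ∏_{α ∈ S} (z − α), where S = {-3, 3}.
Expanding the product yields: p(z) = z^2 -9.
The resulting polynomial has degree 2 and real coefficients as required.

p(z) = z^2 -9.


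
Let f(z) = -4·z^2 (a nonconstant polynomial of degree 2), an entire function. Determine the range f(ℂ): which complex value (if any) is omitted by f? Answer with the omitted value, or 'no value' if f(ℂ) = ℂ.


Little Picard bounds the complement of f(ℂ) to at most one point.
For every w ∈ ℂ, the equation p(z) − w = 0 is a nonconstant polynomial in z and hence has at least one root by the fundamental theorem of algebra. So p is surjective onto ℂ, omitting no value.

Omitted value: no value.


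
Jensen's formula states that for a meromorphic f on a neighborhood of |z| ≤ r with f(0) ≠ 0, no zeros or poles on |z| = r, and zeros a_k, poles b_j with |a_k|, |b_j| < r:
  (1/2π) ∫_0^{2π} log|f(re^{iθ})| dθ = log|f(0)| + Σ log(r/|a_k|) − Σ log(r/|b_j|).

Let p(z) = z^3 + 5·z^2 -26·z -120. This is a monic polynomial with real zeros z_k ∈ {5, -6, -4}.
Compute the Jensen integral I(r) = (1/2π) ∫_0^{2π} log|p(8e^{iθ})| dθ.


Zeros: -6, -4, 5; r = 8.
Inside |z| < r: -6, -4, 5. Outside (|z| ≥ r): ∅.
p(0) = -120, so log|p(0)| = log(120) = 4.7875.
Apply Jensen: I(r) = log|p(0)| + Σ_k log(r/|z_k|), summed over zeros inside |z| < r.
  log(r/|z_k|) for z_k = 5: log(8/5) = 0.4700
  log(r/|z_k|) for z_k = -6: log(8/6) = 0.2877
  log(r/|z_k|) for z_k = -4: log(8/4) = 0.6931
Sum over inside zeros: 1.4508.
I(r) = log|p(0)| + (inside sum) = 4.7875 + 1.4508 = 6.2383.
Closed form (all zeros inside, monic): I(r) = n·log(r) = 3·log(8) = 6.2383. ✓

I(r) ≈ 6.2383.


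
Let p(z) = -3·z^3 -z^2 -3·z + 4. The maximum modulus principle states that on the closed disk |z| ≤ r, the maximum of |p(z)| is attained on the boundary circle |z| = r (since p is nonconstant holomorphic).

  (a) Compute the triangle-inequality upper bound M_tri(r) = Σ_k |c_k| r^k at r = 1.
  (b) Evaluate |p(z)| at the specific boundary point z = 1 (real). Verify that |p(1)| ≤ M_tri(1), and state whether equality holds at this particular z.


Coefficients: c_0 = 4, c_1 = -3, c_2 = -1, c_3 = -3. Radius r = 1.
Part (a). Triangle bound: M_tri(r) = Σ_k |c_k| r^k
  = |4|·1^0 + |-3|·1^1 + |-1|·1^2 + |-3|·1^3
  = 4 + 3 + 1 + 3 = 11.
This bounds M(r) := max_{|z|=r} |p(z)| from above; equality holds iff all terms c_k z^k can be made to align in phase at a single z on |z|=r.
Part (b). At z = 1 (real, on the circle |z| = r):
  p(1) = (4)·1^0 + (-3)·1^1 + (-1)·1^2 + (-3)·1^3 = -3.
  |p(1)| = 3.
Check: |p(1)| = 3 ≤ 11 = M_tri(1). ✓ Equality does not hold at z = 1 (the coefficients have mixed signs, so the terms do not all align in phase there).

M_tri(1) = 11; |p(1)| = 3; equality at z=1: no.


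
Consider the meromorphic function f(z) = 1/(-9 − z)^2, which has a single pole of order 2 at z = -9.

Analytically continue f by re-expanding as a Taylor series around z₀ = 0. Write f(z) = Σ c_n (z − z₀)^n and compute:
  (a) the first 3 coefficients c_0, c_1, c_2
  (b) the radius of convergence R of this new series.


Let w = z − z₀, so z = z₀ + w.
Then -9 − z = -9 − (z₀ + w) = (-9 − z₀) − w = -9 − w.
f(z) = 1/(-9 − w)^2 = (1/(-9)^2) · (1 − w/(-9))^{−2}.
By the binomial series (1−u)^{−2} = Σ_{n≥0} C(n+1, 1) u^n for |u|<1, with u = w/(-9):
  c_n = C(n+1, 1) / (-9)^(n+2).
  c_0 = 1/(-9)^2 = 1/81.
  c_1 = 2/(-9)^3 = -2/729.
  c_2 = 3/(-9)^4 = 1/2187.
The series is valid for |w/d| < 1, i.e. |z − z₀| < |d|.
Radius of convergence: R = |-9 − z₀| = |-9| = 9 (distance from z₀ to the singularity z = -9).

c_0 = 1/81, c_1 = -2/729, c_2 = 1/2187; R = 9.


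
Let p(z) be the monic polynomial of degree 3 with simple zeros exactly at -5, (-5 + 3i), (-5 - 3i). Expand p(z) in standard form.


The polynomial is p(z) = ∏_{α ∈ S} (z − α), where S = {-5, (-5 + 3i), (-5 - 3i)}.
Expanding the product yields: p(z) = z^3 + 15·z^2 + 84·z + 170.
Note conjugate pairs combine to real quadratics: (z − (-5+3i))(z − (-5−3i)) = z² + 10z + 34.
The resulting polynomial has degree 3 and real coefficients as required.

p(z) = z^3 + 15·z^2 + 84·z + 170.


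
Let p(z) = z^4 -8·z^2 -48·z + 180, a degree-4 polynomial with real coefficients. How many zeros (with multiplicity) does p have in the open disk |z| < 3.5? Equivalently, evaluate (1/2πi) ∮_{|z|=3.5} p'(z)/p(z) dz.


The zeros of p are: (-3 + 3i), (-3 - 3i), (3 + 1i), (3 - 1i).
Their magnitudes are: 4.243, 4.243, 3.162, 3.162.
Zeros with |z| < R = 3.5: (3 + 1i), (3 - 1i).
Count = 2.
By the argument principle, (1/2πi) ∮_{|z|=R} p'(z)/p(z) dz equals exactly this count.

Number of zeros inside |z| < 3.5: 2.


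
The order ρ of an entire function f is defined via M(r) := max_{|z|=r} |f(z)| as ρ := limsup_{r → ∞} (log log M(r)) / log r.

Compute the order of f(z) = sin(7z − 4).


sin(w) is a linear combination of e^{iw} and e^{−iw} (or e^w, e^{−w} in the hyperbolic case), so |sin(w)| ≤ e^{|w|}. With w = 7z − 4, |w| ≤ 7|z| + 4 = 7r + 4 on |z| = r, giving M(r) ≤ e^{7r + 4}, so ρ ≤ 1. On a suitable ray (z = it for sin/cos; z = t for sinh/cosh, t real → ∞), |sin(7z − 4)| grows like e^{7|t|}/2, so ρ ≥ 1. Hence ρ = 1.
Therefore ρ = 1.

Order ρ = 1.


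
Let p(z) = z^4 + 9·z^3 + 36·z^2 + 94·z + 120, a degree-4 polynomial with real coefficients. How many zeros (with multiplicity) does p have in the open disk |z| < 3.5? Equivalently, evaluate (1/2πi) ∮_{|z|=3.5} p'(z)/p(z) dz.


The zeros of p are: -4, -3, (-1 + 3i), (-1 - 3i).
Their magnitudes are: 4, 3, 3.162, 3.162.
Zeros with |z| < R = 3.5: -3, (-1 + 3i), (-1 - 3i).
Count = 3.
By the argument principle, (1/2πi) ∮_{|z|=R} p'(z)/p(z) dz equals exactly this count.

Number of zeros inside |z| < 3.5: 3.


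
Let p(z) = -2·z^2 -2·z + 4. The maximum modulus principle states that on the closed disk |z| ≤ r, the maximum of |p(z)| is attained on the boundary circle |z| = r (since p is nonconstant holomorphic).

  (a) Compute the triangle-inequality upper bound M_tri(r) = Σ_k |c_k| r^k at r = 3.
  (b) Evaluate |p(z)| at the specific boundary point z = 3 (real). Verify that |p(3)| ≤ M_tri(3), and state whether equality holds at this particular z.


Coefficients: c_0 = 4, c_1 = -2, c_2 = -2. Radius r = 3.
Part (a). Triangle bound: M_tri(r) = Σ_k |c_k| r^k
  = |4|·3^0 + |-2|·3^1 + |-2|·3^2
  = 4 + 6 + 18 = 28.
This bounds M(r) := max_{|z|=r} |p(z)| from above; equality holds iff all terms c_k z^k can be made to align in phase at a single z on |z|=r.
Part (b). At z = 3 (real, on the circle |z| = r):
  p(3) = (4)·3^0 + (-2)·3^1 + (-2)·3^2 = -20.
  |p(3)| = 20.
Check: |p(3)| = 20 ≤ 28 = M_tri(3). ✓ Equality does not hold at z = 3 (the coefficients have mixed signs, so the terms do not all align in phase there).

M_tri(3) = 28; |p(3)| = 20; equality at z=3: no.


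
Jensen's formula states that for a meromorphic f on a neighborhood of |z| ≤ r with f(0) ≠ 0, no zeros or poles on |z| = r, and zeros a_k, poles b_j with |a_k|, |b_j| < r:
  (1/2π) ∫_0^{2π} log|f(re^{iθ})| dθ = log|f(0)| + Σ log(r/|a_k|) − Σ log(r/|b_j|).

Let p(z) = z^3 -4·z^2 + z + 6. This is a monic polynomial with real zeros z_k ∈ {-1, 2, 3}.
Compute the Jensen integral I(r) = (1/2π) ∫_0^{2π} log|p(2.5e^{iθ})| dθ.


Zeros: -1, 2, 3; r = 2.5.
Inside |z| < r: -1, 2. Outside (|z| ≥ r): 3.
p(0) = 6, so log|p(0)| = log(6) = 1.7918.
Apply Jensen: I(r) = log|p(0)| + Σ_k log(r/|z_k|), summed over zeros inside |z| < r.
  log(r/|z_k|) for z_k = -1: log(2.5/1) = 0.9163
  log(r/|z_k|) for z_k = 2: log(2.5/2) = 0.2231
  Outside zeros (3) contribute nothing to the Jensen sum.
Sum over inside zeros: 1.1394.
I(r) = log|p(0)| + (inside sum) = 1.7918 + 1.1394 = 2.9312.
Note: since some zeros are outside |z| ≤ r, the simplified n·log(r) form does NOT apply — only the inside zeros contribute.

I(r) ≈ 2.9312.


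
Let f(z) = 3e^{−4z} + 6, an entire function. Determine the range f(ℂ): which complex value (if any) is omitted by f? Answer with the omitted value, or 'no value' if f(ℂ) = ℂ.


Little Picard bounds the complement of f(ℂ) to at most one point.
e^{−4z} is never zero on ℂ, so 3·e^{−4z} takes every value in ℂ ∖ {0}. Adding 6 shifts the range to ℂ ∖ {6}. Thus f omits exactly the value 6.

Omitted value: 6.


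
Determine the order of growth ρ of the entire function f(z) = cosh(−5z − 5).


cosh(w) is a linear combination of e^{iw} and e^{−iw} (or e^w, e^{−w} in the hyperbolic case), so |cosh(w)| ≤ e^{|w|}. With w = −5z − 5, |w| ≤ 5|z| + 5 = 5r + 5 on |z| = r, giving M(r) ≤ e^{5r + 5}, so ρ ≤ 1. On a suitable ray (z = it for sin/cos; z = t for sinh/cosh, t real → ∞), |cosh(−5z − 5)| grows like e^{5|t|}/2, so ρ ≥ 1. Hence ρ = 1.
Therefore ρ = 1.

Order ρ = 1.


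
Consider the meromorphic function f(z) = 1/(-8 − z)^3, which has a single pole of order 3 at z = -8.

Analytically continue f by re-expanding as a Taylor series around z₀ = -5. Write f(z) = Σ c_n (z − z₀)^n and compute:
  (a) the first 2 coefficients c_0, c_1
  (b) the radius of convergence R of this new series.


Let w = z − z₀, so z = z₀ + w.
Then -8 − z = -8 − (z₀ + w) = (-8 − z₀) − w = -3 − w.
f(z) = 1/(-3 − w)^3 = (1/(-3)^3) · (1 − w/(-3))^{−3}.
By the binomial series (1−u)^{−3} = Σ_{n≥0} C(n+2, 2) u^n for |u|<1, with u = w/(-3):
  c_n = C(n+2, 2) / (-3)^(n+3).
  c_0 = 1/(-3)^3 = -1/27.
  c_1 = 3/(-3)^4 = 1/27.
The series is valid for |w/d| < 1, i.e. |z − z₀| < |d|.
Radius of convergence: R = |-8 − z₀| = |-3| = 3 (distance from z₀ to the singularity z = -8).

c_0 = -1/27, c_1 = 1/27; R = 3.


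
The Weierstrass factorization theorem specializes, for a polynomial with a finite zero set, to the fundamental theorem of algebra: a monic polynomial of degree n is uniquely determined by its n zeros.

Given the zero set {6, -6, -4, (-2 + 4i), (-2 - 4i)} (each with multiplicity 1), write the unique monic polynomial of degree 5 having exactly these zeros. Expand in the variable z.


The polynomial is p(z) = ∏_{α ∈ S} (z − α), where S = {6, -6, -4, (-2 + 4i), (-2 - 4i)}.
Expanding the product yields: p(z) = z^5 + 8·z^4 -208·z^2 -1296·z -2880.
Note conjugate pairs combine to real quadratics: (z − (-2+4i))(z − (-2−4i)) = z² + 4z + 20.
The resulting polynomial has degree 5 and real coefficients as required.

p(z) = z^5 + 8·z^4 -208·z^2 -1296·z -2880.


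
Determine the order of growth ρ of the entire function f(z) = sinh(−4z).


sinh(w) is a linear combination of e^{iw} and e^{−iw} (or e^w, e^{−w} in the hyperbolic case), so |sinh(w)| ≤ e^{|w|}. With w = −4z, |w| ≤ 4|z| + 0 = 4r + 0 on |z| = r, giving M(r) ≤ e^{4r + 0}, so ρ ≤ 1. On a suitable ray (z = it for sin/cos; z = t for sinh/cosh, t real → ∞), |sinh(−4z)| grows like e^{4|t|}/2, so ρ ≥ 1. Hence ρ = 1.
Therefore ρ = 1.

Order ρ = 1.


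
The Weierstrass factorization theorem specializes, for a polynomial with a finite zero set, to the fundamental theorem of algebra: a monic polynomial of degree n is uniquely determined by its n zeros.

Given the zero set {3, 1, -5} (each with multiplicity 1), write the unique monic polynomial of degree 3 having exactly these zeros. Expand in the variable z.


The polynomial is p(z) = ∏_{α ∈ S} (z − α), where S = {3, 1, -5}.
Expanding the product yields: p(z) = z^3 + z^2 -17·z + 15.
The resulting polynomial has degree 3 and real coefficients as required.

p(z) = z^3 + z^2 -17·z + 15.


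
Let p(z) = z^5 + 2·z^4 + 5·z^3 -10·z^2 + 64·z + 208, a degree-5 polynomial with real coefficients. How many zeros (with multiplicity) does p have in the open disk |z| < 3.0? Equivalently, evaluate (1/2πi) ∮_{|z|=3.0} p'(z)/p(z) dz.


The zeros of p are: (-2 + 3i), (-2 - 3i), (2 + 2i), (2 - 2i), -2.
Their magnitudes are: 3.606, 3.606, 2.828, 2.828, 2.
Zeros with |z| < R = 3.0: (2 + 2i), (2 - 2i), -2.
Count = 3.
By the argument principle, (1/2πi) ∮_{|z|=R} p'(z)/p(z) dz equals exactly this count.

Number of zeros inside |z| < 3.0: 3.


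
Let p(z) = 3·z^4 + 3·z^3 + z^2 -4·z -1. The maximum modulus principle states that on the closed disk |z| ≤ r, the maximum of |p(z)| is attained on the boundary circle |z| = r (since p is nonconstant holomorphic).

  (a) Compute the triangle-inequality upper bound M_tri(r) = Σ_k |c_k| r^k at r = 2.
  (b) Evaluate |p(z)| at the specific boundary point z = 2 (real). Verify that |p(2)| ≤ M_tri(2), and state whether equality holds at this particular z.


Coefficients: c_0 = -1, c_1 = -4, c_2 = 1, c_3 = 3, c_4 = 3. Radius r = 2.
Part (a). Triangle bound: M_tri(r) = Σ_k |c_k| r^k
  = |-1|·2^0 + |-4|·2^1 + |1|·2^2 + |3|·2^3 + |3|·2^4
  = 1 + 8 + 4 + 24 + 48 = 85.
This bounds M(r) := max_{|z|=r} |p(z)| from above; equality holds iff all terms c_k z^k can be made to align in phase at a single z on |z|=r.
Part (b). At z = 2 (real, on the circle |z| = r):
  p(2) = (-1)·2^0 + (-4)·2^1 + (1)·2^2 + (3)·2^3 + (3)·2^4 = 67.
  |p(2)| = 67.
Check: |p(2)| = 67 ≤ 85 = M_tri(2). ✓ Equality does not hold at z = 2 (the coefficients have mixed signs, so the terms do not all align in phase there).

M_tri(2) = 85; |p(2)| = 67; equality at z=2: no.


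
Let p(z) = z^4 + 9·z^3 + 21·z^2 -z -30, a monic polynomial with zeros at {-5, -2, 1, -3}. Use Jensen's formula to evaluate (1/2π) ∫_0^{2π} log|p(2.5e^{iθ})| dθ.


Zeros: -5, -3, -2, 1; r = 2.5.
Inside |z| < r: -2, 1. Outside (|z| ≥ r): -5, -3.
p(0) = -30, so log|p(0)| = log(30) = 3.4012.
Apply Jensen: I(r) = log|p(0)| + Σ_k log(r/|z_k|), summed over zeros inside |z| < r.
  log(r/|z_k|) for z_k = -2: log(2.5/2) = 0.2231
  log(r/|z_k|) for z_k = 1: log(2.5/1) = 0.9163
  Outside zeros (-5, -3) contribute nothing to the Jensen sum.
Sum over inside zeros: 1.1394.
I(r) = log|p(0)| + (inside sum) = 3.4012 + 1.1394 = 4.5406.
Note: since some zeros are outside |z| ≤ r, the simplified n·log(r) form does NOT apply — only the inside zeros contribute.

I(r) ≈ 4.5406.


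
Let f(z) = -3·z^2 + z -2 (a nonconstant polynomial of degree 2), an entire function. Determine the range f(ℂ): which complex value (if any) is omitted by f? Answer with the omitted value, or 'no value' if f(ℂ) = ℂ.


Little Picard bounds the complement of f(ℂ) to at most one point.
For every w ∈ ℂ, the equation p(z) − w = 0 is a nonconstant polynomial in z and hence has at least one root by the fundamental theorem of algebra. So p is surjective onto ℂ, omitting no value.

Omitted value: no value.


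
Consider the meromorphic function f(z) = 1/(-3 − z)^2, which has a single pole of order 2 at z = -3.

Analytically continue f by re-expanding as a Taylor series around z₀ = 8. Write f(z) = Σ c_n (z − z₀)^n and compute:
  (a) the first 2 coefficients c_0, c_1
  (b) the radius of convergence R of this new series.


Let w = z − z₀, so z = z₀ + w.
Then -3 − z = -3 − (z₀ + w) = (-3 − z₀) − w = -11 − w.
f(z) = 1/(-11 − w)^2 = (1/(-11)^2) · (1 − w/(-11))^{−2}.
By the binomial series (1−u)^{−2} = Σ_{n≥0} C(n+1, 1) u^n for |u|<1, with u = w/(-11):
  c_n = C(n+1, 1) / (-11)^(n+2).
  c_0 = 1/(-11)^2 = 1/121.
  c_1 = 2/(-11)^3 = -2/1331.
The series is valid for |w/d| < 1, i.e. |z − z₀| < |d|.
Radius of convergence: R = |-3 − z₀| = |-11| = 11 (distance from z₀ to the singularity z = -3).

c_0 = 1/121, c_1 = -2/1331; R = 11.


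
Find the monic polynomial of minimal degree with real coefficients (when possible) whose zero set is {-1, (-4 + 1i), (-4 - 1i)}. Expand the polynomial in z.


The polynomial is p(z) = ∏_{α ∈ S} (z − α), where S = {-1, (-4 + 1i), (-4 - 1i)}.
Expanding the product yields: p(z) = z^3 + 9·z^2 + 25·z + 17.
Note conjugate pairs combine to real quadratics: (z − (-4+1i))(z − (-4−1i)) = z² + 8z + 17.
The resulting polynomial has degree 3 and real coefficients as required.

p(z) = z^3 + 9·z^2 + 25·z + 17.


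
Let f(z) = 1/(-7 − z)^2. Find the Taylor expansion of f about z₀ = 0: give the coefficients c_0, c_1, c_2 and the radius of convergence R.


Let w = z − z₀, so z = z₀ + w.
Then -7 − z = -7 − (z₀ + w) = (-7 − z₀) − w = -7 − w.
f(z) = 1/(-7 − w)^2 = (1/(-7)^2) · (1 − w/(-7))^{−2}.
By the binomial series (1−u)^{−2} = Σ_{n≥0} C(n+1, 1) u^n for |u|<1, with u = w/(-7):
  c_n = C(n+1, 1) / (-7)^(n+2).
  c_0 = 1/(-7)^2 = 1/49.
  c_1 = 2/(-7)^3 = -2/343.
  c_2 = 3/(-7)^4 = 3/2401.
The series is valid for |w/d| < 1, i.e. |z − z₀| < |d|.
Radius of convergence: R = |-7 − z₀| = |-7| = 7 (distance from z₀ to the singularity z = -7).

c_0 = 1/49, c_1 = -2/343, c_2 = 3/2401; R = 7.


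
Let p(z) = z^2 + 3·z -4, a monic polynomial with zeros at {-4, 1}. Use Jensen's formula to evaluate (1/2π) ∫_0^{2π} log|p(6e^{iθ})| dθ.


Zeros: -4, 1; r = 6.
Inside |z| < r: -4, 1. Outside (|z| ≥ r): ∅.
p(0) = -4, so log|p(0)| = log(4) = 1.3863.
Apply Jensen: I(r) = log|p(0)| + Σ_k log(r/|z_k|), summed over zeros inside |z| < r.
  log(r/|z_k|) for z_k = -4: log(6/4) = 0.4055
  log(r/|z_k|) for z_k = 1: log(6/1) = 1.7918
Sum over inside zeros: 2.1972.
I(r) = log|p(0)| + (inside sum) = 1.3863 + 2.1972 = 3.5835.
Closed form (all zeros inside, monic): I(r) = n·log(r) = 2·log(6) = 3.5835. ✓

I(r) ≈ 3.5835.


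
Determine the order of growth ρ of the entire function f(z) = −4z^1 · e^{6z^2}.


M(r) = max_{|z|=r} |-4|·|z|^1·|e^{6z^2}| = 4·r^1 · e^{6r^2} (the factors attain their maxima compatibly on |z|=r). Then log M(r) = log 4 + 1·log r + 6r^2, dominated by the last term, so log log M(r) ~ 2·log r. The polynomial factor -4z^1 contributes only a log r term and does not affect the order. ρ = 2.
Therefore ρ = 2.

Order ρ = 2.


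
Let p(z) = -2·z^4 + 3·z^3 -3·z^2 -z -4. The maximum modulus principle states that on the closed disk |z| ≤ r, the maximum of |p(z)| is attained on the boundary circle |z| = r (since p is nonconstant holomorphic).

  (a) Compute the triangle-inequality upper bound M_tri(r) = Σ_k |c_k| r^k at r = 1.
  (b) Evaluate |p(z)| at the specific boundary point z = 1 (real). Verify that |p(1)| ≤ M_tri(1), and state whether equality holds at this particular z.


Coefficients: c_0 = -4, c_1 = -1, c_2 = -3, c_3 = 3, c_4 = -2. Radius r = 1.
Part (a). Triangle bound: M_tri(r) = Σ_k |c_k| r^k
  = |-4|·1^0 + |-1|·1^1 + |-3|·1^2 + |3|·1^3 + |-2|·1^4
  = 4 + 1 + 3 + 3 + 2 = 13.
This bounds M(r) := max_{|z|=r} |p(z)| from above; equality holds iff all terms c_k z^k can be made to align in phase at a single z on |z|=r.
Part (b). At z = 1 (real, on the circle |z| = r):
  p(1) = (-4)·1^0 + (-1)·1^1 + (-3)·1^2 + (3)·1^3 + (-2)·1^4 = -7.
  |p(1)| = 7.
Check: |p(1)| = 7 ≤ 13 = M_tri(1). ✓ Equality does not hold at z = 1 (the coefficients have mixed signs, so the terms do not all align in phase there).

M_tri(1) = 13; |p(1)| = 7; equality at z=1: no.
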